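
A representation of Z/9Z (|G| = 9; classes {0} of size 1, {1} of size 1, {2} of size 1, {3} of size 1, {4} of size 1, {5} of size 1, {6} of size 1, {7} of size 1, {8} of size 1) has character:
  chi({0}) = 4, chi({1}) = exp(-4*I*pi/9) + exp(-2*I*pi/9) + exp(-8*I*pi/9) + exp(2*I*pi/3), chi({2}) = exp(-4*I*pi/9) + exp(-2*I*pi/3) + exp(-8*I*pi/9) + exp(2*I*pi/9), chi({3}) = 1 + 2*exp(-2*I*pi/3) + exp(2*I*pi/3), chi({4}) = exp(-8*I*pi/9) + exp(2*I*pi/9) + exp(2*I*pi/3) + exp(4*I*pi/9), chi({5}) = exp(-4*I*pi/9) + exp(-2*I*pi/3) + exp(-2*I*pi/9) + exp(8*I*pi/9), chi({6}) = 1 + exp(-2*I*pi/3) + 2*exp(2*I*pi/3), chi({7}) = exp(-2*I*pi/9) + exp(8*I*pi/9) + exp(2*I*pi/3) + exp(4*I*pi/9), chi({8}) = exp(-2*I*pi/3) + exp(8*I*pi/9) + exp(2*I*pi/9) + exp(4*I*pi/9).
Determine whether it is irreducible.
Not irreducible (reducible): <chi, chi> = 4 > 1.

Justification: <chi, chi> = (1/|G|) sum_C |C| * |chi(C)|^2 = (1/9)[1*|4|^2 + 1*|exp(-4*I*pi/9) + exp(-2*I*pi/9) + exp(-8*I*pi/9) + exp(2*I*pi/3)|^2 + 1*|exp(-4*I*pi/9) + exp(-2*I*pi/3) + exp(-8*I*pi/9) + exp(2*I*pi/9)|^2 + 1*|1 + 2*exp(-2*I*pi/3) + exp(2*I*pi/3)|^2 + 1*|exp(-8*I*pi/9) + exp(2*I*pi/9) + exp(2*I*pi/3) + exp(4*I*pi/9)|^2 + 1*|exp(-4*I*pi/9) + exp(-2*I*pi/3) + exp(-2*I*pi/9) + exp(8*I*pi/9)|^2 + 1*|1 + exp(-2*I*pi/3) + 2*exp(2*I*pi/3)|^2 + 1*|exp(-2*I*pi/9) + exp(8*I*pi/9) + exp(2*I*pi/3) + exp(4*I*pi/9)|^2 + 1*|exp(-2*I*pi/3) + exp(8*I*pi/9) + exp(2*I*pi/9) + exp(4*I*pi/9)|^2]
  = (1/9)[(16) + (4 + 2*exp(-4*I*pi/9) + exp(-2*I*pi/3) + 2*exp(-8*I*pi/9) + exp(-2*I*pi/9) + exp(2*I*pi/9) + 2*exp(8*I*pi/9) + exp(2*I*pi/3) + 2*exp(4*I*pi/9)) + (4 + 2*exp(-2*I*pi/9) + exp(-4*I*pi/9) + exp(-2*I*pi/3) + 2*exp(-8*I*pi/9) + 2*exp(8*I*pi/9) + exp(2*I*pi/3) + exp(4*I*pi/9) + 2*exp(2*I*pi/9)) + (1) + (4 + 2*exp(-4*I*pi/9) + 2*exp(-2*I*pi/9) + exp(-2*I*pi/3) + exp(-8*I*pi/9) + exp(8*I*pi/9) + exp(2*I*pi/3) + 2*exp(2*I*pi/9) + 2*exp(4*I*pi/9)) + (4 + 2*exp(-4*I*pi/9) + 2*exp(-2*I*pi/9) + exp(-2*I*pi/3) + exp(-8*I*pi/9) + exp(8*I*pi/9) + exp(2*I*pi/3) + 2*exp(2*I*pi/9) + 2*exp(4*I*pi/9)) + (1) + (4 + 2*exp(-2*I*pi/9) + exp(-4*I*pi/9) + exp(-2*I*pi/3) + 2*exp(-8*I*pi/9) + 2*exp(8*I*pi/9) + exp(2*I*pi/3) + exp(4*I*pi/9) + 2*exp(2*I*pi/9)) + (4 + 2*exp(-4*I*pi/9) + exp(-2*I*pi/3) + 2*exp(-8*I*pi/9) + exp(-2*I*pi/9) + exp(2*I*pi/9) + 2*exp(8*I*pi/9) + exp(2*I*pi/3) + 2*exp(4*I*pi/9))] = 36/9 = 4.
(Exp terms are combined using exp(i*s)*conj(exp(i*t)) = exp(i*(s-t)), and sums of them are collapsed using the identity that for every m > 1 the m distinct m-th roots of unity sum to 0, e.g. 1 + exp(2*I*pi/3) + exp(-2*I*pi/3) = 0.)
A character is irreducible iff <chi, chi> = 1, so this representation is reducible.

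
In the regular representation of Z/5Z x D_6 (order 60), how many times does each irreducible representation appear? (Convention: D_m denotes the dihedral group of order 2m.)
Each irreducible V_i of dimension d_i appears with multiplicity d_i, i.e. rho_reg = (direct sum over all irreducibles V_i) d_i V_i. The irreducible dimensions for Z/5Z x D_6 are 1, 1, 1, 1, 1, 1, 1, 1, 1, 1, 1, 1, 1, 1, 1, 1, 1, 1, 1, 1, 2, 2, 2, 2, 2, 2, 2, 2, 2, 2: 20 irreducibles of dimension 1, each with multiplicity 1; 10 irreducibles of dimension 2, each with multiplicity 2. Total dimension 20*1*1 + 10*2*2 = 60 = |G|.

Justification: General theorem: in the regular representation of a finite group G, each irreducible appears with multiplicity equal to its dimension. Check: dim(rho_reg) = sum d_i^2 = 1 + 1 + 1 + 1 + 1 + 1 + 1 + 1 + 1 + 1 + 1 + 1 + 1 + 1 + 1 + 1 + 1 + 1 + 1 + 1 + 4 + 4 + 4 + 4 + 4 + 4 + 4 + 4 + 4 + 4 = 60 = |G|.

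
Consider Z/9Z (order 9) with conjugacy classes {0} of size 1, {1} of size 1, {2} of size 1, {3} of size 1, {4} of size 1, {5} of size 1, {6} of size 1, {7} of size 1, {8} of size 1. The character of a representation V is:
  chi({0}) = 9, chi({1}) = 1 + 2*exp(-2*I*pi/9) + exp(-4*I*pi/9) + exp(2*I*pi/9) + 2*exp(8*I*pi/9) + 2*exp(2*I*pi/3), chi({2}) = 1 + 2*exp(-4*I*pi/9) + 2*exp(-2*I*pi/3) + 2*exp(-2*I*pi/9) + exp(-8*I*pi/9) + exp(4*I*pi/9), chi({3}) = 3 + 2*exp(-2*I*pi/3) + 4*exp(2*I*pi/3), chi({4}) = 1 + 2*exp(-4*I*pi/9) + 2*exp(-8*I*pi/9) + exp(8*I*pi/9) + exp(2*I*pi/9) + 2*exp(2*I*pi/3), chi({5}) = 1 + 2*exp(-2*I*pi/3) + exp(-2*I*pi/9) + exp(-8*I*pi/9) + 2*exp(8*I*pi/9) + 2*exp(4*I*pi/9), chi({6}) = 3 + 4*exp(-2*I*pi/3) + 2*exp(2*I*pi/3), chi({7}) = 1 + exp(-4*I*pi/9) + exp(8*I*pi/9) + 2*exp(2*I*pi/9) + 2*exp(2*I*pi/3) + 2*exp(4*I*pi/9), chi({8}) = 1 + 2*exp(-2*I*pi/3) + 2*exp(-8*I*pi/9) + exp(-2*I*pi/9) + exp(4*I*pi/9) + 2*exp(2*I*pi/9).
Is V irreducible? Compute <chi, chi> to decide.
Not irreducible (reducible): <chi, chi> = 15 > 1.

Justification: <chi, chi> = (1/|G|) sum_C |C| * |chi(C)|^2 = (1/9)[1*|9|^2 + 1*|1 + 2*exp(-2*I*pi/9) + exp(-4*I*pi/9) + exp(2*I*pi/9) + 2*exp(8*I*pi/9) + 2*exp(2*I*pi/3)|^2 + 1*|1 + 2*exp(-4*I*pi/9) + 2*exp(-2*I*pi/3) + 2*exp(-2*I*pi/9) + exp(-8*I*pi/9) + exp(4*I*pi/9)|^2 + 1*|3 + 2*exp(-2*I*pi/3) + 4*exp(2*I*pi/3)|^2 + 1*|1 + 2*exp(-4*I*pi/9) + 2*exp(-8*I*pi/9) + exp(8*I*pi/9) + exp(2*I*pi/9) + 2*exp(2*I*pi/3)|^2 + 1*|1 + 2*exp(-2*I*pi/3) + exp(-2*I*pi/9) + exp(-8*I*pi/9) + 2*exp(8*I*pi/9) + 2*exp(4*I*pi/9)|^2 + 1*|3 + 4*exp(-2*I*pi/3) + 2*exp(2*I*pi/3)|^2 + 1*|1 + exp(-4*I*pi/9) + exp(8*I*pi/9) + 2*exp(2*I*pi/9) + 2*exp(2*I*pi/3) + 2*exp(4*I*pi/9)|^2 + 1*|1 + 2*exp(-2*I*pi/3) + 2*exp(-8*I*pi/9) + exp(-2*I*pi/9) + exp(4*I*pi/9) + 2*exp(2*I*pi/9)|^2]
  = (1/9)[(81) + (15 + 7*exp(-2*I*pi/3) + 9*exp(-2*I*pi/9) + 5*exp(-4*I*pi/9) + 12*exp(-8*I*pi/9) + 12*exp(8*I*pi/9) + 5*exp(4*I*pi/9) + 9*exp(2*I*pi/9) + 7*exp(2*I*pi/3)) + (15 + 9*exp(-4*I*pi/9) + 12*exp(-2*I*pi/9) + 7*exp(-2*I*pi/3) + 5*exp(-8*I*pi/9) + 5*exp(8*I*pi/9) + 7*exp(2*I*pi/3) + 12*exp(2*I*pi/9) + 9*exp(4*I*pi/9)) + (3) + (15 + 12*exp(-4*I*pi/9) + 7*exp(-2*I*pi/3) + 5*exp(-2*I*pi/9) + 9*exp(-8*I*pi/9) + 9*exp(8*I*pi/9) + 5*exp(2*I*pi/9) + 7*exp(2*I*pi/3) + 12*exp(4*I*pi/9)) + (15 + 12*exp(-4*I*pi/9) + 7*exp(-2*I*pi/3) + 5*exp(-2*I*pi/9) + 9*exp(-8*I*pi/9) + 9*exp(8*I*pi/9) + 5*exp(2*I*pi/9) + 7*exp(2*I*pi/3) + 12*exp(4*I*pi/9)) + (3) + (15 + 9*exp(-4*I*pi/9) + 12*exp(-2*I*pi/9) + 7*exp(-2*I*pi/3) + 5*exp(-8*I*pi/9) + 5*exp(8*I*pi/9) + 7*exp(2*I*pi/3) + 12*exp(2*I*pi/9) + 9*exp(4*I*pi/9)) + (15 + 7*exp(-2*I*pi/3) + 9*exp(-2*I*pi/9) + 5*exp(-4*I*pi/9) + 12*exp(-8*I*pi/9) + 12*exp(8*I*pi/9) + 5*exp(4*I*pi/9) + 9*exp(2*I*pi/9) + 7*exp(2*I*pi/3))] = 135/9 = 15.
(Exp terms are combined using exp(i*s)*conj(exp(i*t)) = exp(i*(s-t)), and sums of them are collapsed using the identity that for every m > 1 the m distinct m-th roots of unity sum to 0, e.g. 1 + exp(2*I*pi/3) + exp(-2*I*pi/3) = 0.)
A character is irreducible iff <chi, chi> = 1, so this representation is reducible.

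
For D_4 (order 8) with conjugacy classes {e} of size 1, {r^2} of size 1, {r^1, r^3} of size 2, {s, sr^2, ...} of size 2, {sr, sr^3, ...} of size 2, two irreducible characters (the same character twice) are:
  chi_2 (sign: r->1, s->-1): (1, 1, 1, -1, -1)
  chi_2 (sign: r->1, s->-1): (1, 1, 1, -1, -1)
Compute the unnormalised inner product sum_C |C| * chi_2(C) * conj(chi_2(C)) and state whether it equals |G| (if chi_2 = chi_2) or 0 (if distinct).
Sum = 8 = |G| = 8; so <chi_2, chi_2> = 1 (norm-1 confirms irreducibility).

Justification: Compute term by term over conjugacy classes (|C| * chi_2(C) * conj(chi_2(C))):
  1*(1)*conj(1) + 1*(1)*conj(1) + 2*(1)*conj(1) + 2*(-1)*conj(-1) + 2*(-1)*conj(-1)
  = (1) + (1) + (2) + (2) + (2)
  = 8.
Dividing by |G| = 8 gives 8/8 = 1, matching the row-orthogonality relation <chi_2, chi_2> = [chi_2 = chi_2].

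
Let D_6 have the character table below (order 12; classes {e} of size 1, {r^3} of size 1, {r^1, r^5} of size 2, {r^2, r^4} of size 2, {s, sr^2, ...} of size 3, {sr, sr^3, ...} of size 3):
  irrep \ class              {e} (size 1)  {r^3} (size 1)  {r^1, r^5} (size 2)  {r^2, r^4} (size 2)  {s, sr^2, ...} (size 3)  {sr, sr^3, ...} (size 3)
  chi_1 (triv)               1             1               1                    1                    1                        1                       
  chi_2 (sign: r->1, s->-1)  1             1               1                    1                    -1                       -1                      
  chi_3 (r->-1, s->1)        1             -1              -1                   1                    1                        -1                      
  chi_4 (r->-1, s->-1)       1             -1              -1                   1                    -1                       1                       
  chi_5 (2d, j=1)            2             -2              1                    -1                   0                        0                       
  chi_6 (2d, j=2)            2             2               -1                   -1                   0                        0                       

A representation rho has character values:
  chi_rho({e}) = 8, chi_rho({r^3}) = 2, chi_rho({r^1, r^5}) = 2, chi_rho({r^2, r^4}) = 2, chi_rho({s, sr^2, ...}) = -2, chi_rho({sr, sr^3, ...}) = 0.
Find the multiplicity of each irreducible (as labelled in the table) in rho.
Multiplicities: chi_1: 1, chi_2: 2, chi_3: 0, chi_4: 1, chi_5: 1, chi_6: 1.

Working: Use <chi_rho, chi> = (1/|G|) sum_C |C| * chi_rho(C) * conj(chi(C)) with |G| = 12 for each irreducible chi in the table:
  <chi_rho, chi_1> = (1/12)[1*(8)*conj(1) + 1*(2)*conj(1) + 2*(2)*conj(1) + 2*(2)*conj(1) + 3*(-2)*conj(1) + 3*(0)*conj(1)]
      = (1/12)[(8) + (2) + (4) + (4) + (-6) + (0)] = 12/12 = 1
  <chi_rho, chi_2> = (1/12)[1*(8)*conj(1) + 1*(2)*conj(1) + 2*(2)*conj(1) + 2*(2)*conj(1) + 3*(-2)*conj(-1) + 3*(0)*conj(-1)]
      = (1/12)[(8) + (2) + (4) + (4) + (6) + (0)] = 24/12 = 2
  <chi_rho, chi_3> = (1/12)[1*(8)*conj(1) + 1*(2)*conj(-1) + 2*(2)*conj(-1) + 2*(2)*conj(1) + 3*(-2)*conj(1) + 3*(0)*conj(-1)]
      = (1/12)[(8) + (-2) + (-4) + (4) + (-6) + (0)] = 0/12 = 0
  <chi_rho, chi_4> = (1/12)[1*(8)*conj(1) + 1*(2)*conj(-1) + 2*(2)*conj(-1) + 2*(2)*conj(1) + 3*(-2)*conj(-1) + 3*(0)*conj(1)]
      = (1/12)[(8) + (-2) + (-4) + (4) + (6) + (0)] = 12/12 = 1
  <chi_rho, chi_5> = (1/12)[1*(8)*conj(2) + 1*(2)*conj(-2) + 2*(2)*conj(1) + 2*(2)*conj(-1) + 3*(-2)*conj(0) + 3*(0)*conj(0)]
      = (1/12)[(16) + (-4) + (4) + (-4) + (0) + (0)] = 12/12 = 1
  <chi_rho, chi_6> = (1/12)[1*(8)*conj(2) + 1*(2)*conj(2) + 2*(2)*conj(-1) + 2*(2)*conj(-1) + 3*(-2)*conj(0) + 3*(0)*conj(0)]
      = (1/12)[(16) + (4) + (-4) + (-4) + (0) + (0)] = 12/12 = 1
Dimension check: dim(rho) = sum (mult * dim) = 1*1 + 2*1 + 0*1 + 1*1 + 1*2 + 1*2 = 8 = chi_rho(e) = 8.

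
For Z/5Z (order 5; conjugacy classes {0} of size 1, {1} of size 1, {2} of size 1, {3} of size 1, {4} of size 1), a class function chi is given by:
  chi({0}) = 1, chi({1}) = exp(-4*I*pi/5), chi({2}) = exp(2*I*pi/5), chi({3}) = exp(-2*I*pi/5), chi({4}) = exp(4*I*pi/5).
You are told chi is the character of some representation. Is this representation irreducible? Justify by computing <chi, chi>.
Irreducible: <chi, chi> = 1.

Argument: <chi, chi> = (1/|G|) sum_C |C| * |chi(C)|^2 = (1/5)[1*|1|^2 + 1*|exp(-4*I*pi/5)|^2 + 1*|exp(2*I*pi/5)|^2 + 1*|exp(-2*I*pi/5)|^2 + 1*|exp(4*I*pi/5)|^2]
  = (1/5)[(1) + (1) + (1) + (1) + (1)] = 5/5 = 1.
(Exp terms are combined using exp(i*s)*conj(exp(i*t)) = exp(i*(s-t)), and sums of them are collapsed using the identity that for every m > 1 the m distinct m-th roots of unity sum to 0, e.g. 1 + exp(2*I*pi/3) + exp(-2*I*pi/3) = 0.)
A character is irreducible iff <chi, chi> = 1, so this representation is irreducible.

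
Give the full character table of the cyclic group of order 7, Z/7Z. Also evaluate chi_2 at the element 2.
Character table of Z/7Z (irreps indexed chi_0,...,chi_6 with chi_k(m) = zeta_7^(k*m), zeta_7 = exp(2*pi*i/7)):
  irrep \ class  {0} (size 1)  {1} (size 1)    {2} (size 1)    {3} (size 1)    {4} (size 1)    {5} (size 1)    {6} (size 1)  
  chi_0          1             1               1               1               1               1               1             
  chi_1          1             exp(2*I*pi/7)   exp(4*I*pi/7)   exp(6*I*pi/7)   exp(-6*I*pi/7)  exp(-4*I*pi/7)  exp(-2*I*pi/7)
  chi_2          1             exp(4*I*pi/7)   exp(-6*I*pi/7)  exp(-2*I*pi/7)  exp(2*I*pi/7)   exp(6*I*pi/7)   exp(-4*I*pi/7)
  chi_3          1             exp(6*I*pi/7)   exp(-2*I*pi/7)  exp(4*I*pi/7)   exp(-4*I*pi/7)  exp(2*I*pi/7)   exp(-6*I*pi/7)
  chi_4          1             exp(-6*I*pi/7)  exp(2*I*pi/7)   exp(-4*I*pi/7)  exp(4*I*pi/7)   exp(-2*I*pi/7)  exp(6*I*pi/7) 
  chi_5          1             exp(-4*I*pi/7)  exp(6*I*pi/7)   exp(2*I*pi/7)   exp(-2*I*pi/7)  exp(-6*I*pi/7)  exp(4*I*pi/7) 
  chi_6          1             exp(-2*I*pi/7)  exp(-4*I*pi/7)  exp(-6*I*pi/7)  exp(6*I*pi/7)   exp(4*I*pi/7)   exp(2*I*pi/7) 

Spot check: chi_2(2) = zeta_7^(2*2) = zeta_7^4 = exp(-6*I*pi/7).

Reasoning: Z/7Z is abelian, so all 7 irreducible complex representations are 1-dimensional. They are given by chi_k(m) = zeta_7^(k*m) for k = 0,...,6. Row orthogonality: sum_m chi_k(m) conj(chi_l(m)) = 7 * [k = l].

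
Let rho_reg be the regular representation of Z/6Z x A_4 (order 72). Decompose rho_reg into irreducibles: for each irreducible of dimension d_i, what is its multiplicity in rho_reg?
Each irreducible V_i of dimension d_i appears with multiplicity d_i, i.e. rho_reg = (direct sum over all irreducibles V_i) d_i V_i. The irreducible dimensions for Z/6Z x A_4 are 1, 1, 1, 1, 1, 1, 1, 1, 1, 1, 1, 1, 1, 1, 1, 1, 1, 1, 3, 3, 3, 3, 3, 3: 18 irreducibles of dimension 1, each with multiplicity 1; 6 irreducibles of dimension 3, each with multiplicity 3. Total dimension 18*1*1 + 6*3*3 = 72 = |G|.

Justification: General theorem: in the regular representation of a finite group G, each irreducible appears with multiplicity equal to its dimension. Check: dim(rho_reg) = sum d_i^2 = 1 + 1 + 1 + 1 + 1 + 1 + 1 + 1 + 1 + 1 + 1 + 1 + 1 + 1 + 1 + 1 + 1 + 1 + 9 + 9 + 9 + 9 + 9 + 9 = 72 = |G|.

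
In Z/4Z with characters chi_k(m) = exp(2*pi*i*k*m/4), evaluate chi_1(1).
chi_1(1) = zeta_4^1 = I

Proof sketch: chi_1(1) = zeta_4^(1*1) = zeta_4^1. Since zeta_4^4 = 1, this equals zeta_4^1 = exp(2*pi*i*1/4) = I.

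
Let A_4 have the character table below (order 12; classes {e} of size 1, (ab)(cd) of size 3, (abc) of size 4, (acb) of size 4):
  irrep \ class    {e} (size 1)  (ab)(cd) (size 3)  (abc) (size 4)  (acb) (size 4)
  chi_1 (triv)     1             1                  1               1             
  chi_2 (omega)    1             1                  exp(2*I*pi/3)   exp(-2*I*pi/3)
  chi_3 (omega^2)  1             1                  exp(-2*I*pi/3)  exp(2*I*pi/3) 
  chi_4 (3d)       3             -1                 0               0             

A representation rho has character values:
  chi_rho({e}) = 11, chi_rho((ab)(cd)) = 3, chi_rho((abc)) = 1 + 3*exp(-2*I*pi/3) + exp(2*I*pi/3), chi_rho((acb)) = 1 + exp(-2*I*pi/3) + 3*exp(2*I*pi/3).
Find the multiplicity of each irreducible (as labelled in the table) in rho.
Multiplicities: chi_1: 1, chi_2: 1, chi_3: 3, chi_4: 2.

Justification: Use <chi_rho, chi> = (1/|G|) sum_C |C| * chi_rho(C) * conj(chi(C)) with |G| = 12 for each irreducible chi in the table:
  <chi_rho, chi_1> = (1/12)[1*(11)*conj(1) + 3*(3)*conj(1) + 4*(1 + 3*exp(-2*I*pi/3) + exp(2*I*pi/3))*conj(1) + 4*(1 + exp(-2*I*pi/3) + 3*exp(2*I*pi/3))*conj(1)]
      = (1/12)[(11) + (9) + (4 + 12*exp(-2*I*pi/3) + 4*exp(2*I*pi/3)) + (4 + 4*exp(-2*I*pi/3) + 12*exp(2*I*pi/3))] = 12/12 = 1
  <chi_rho, chi_2> = (1/12)[1*(11)*conj(1) + 3*(3)*conj(1) + 4*(1 + 3*exp(-2*I*pi/3) + exp(2*I*pi/3))*conj(exp(2*I*pi/3)) + 4*(1 + exp(-2*I*pi/3) + 3*exp(2*I*pi/3))*conj(exp(-2*I*pi/3))]
      = (1/12)[(11) + (9) + (4 + 4*exp(-2*I*pi/3) + 12*exp(2*I*pi/3)) + (4 + 12*exp(-2*I*pi/3) + 4*exp(2*I*pi/3))] = 12/12 = 1
  <chi_rho, chi_3> = (1/12)[1*(11)*conj(1) + 3*(3)*conj(1) + 4*(1 + 3*exp(-2*I*pi/3) + exp(2*I*pi/3))*conj(exp(-2*I*pi/3)) + 4*(1 + exp(-2*I*pi/3) + 3*exp(2*I*pi/3))*conj(exp(2*I*pi/3))]
      = (1/12)[(11) + (9) + (8) + (8)] = 36/12 = 3
  <chi_rho, chi_4> = (1/12)[1*(11)*conj(3) + 3*(3)*conj(-1) + 4*(1 + 3*exp(-2*I*pi/3) + exp(2*I*pi/3))*conj(0) + 4*(1 + exp(-2*I*pi/3) + 3*exp(2*I*pi/3))*conj(0)]
      = (1/12)[(33) + (-9) + (0) + (0)] = 24/12 = 2
(Exp terms are combined using exp(i*s)*conj(exp(i*t)) = exp(i*(s-t)), and sums of them are collapsed using the identity that for every m > 1 the m distinct m-th roots of unity sum to 0, e.g. 1 + exp(2*I*pi/3) + exp(-2*I*pi/3) = 0.)
Dimension check: dim(rho) = sum (mult * dim) = 1*1 + 1*1 + 3*1 + 2*3 = 11 = chi_rho(e) = 11.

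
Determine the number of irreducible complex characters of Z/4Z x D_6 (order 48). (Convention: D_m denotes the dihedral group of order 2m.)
24

Reasoning: The number of irreducible complex representations of a finite group equals its number of conjugacy classes. For a direct product, #classes(G x H) = #classes(G) * #classes(H). Z/4Z has 4 classes (abelian), D_6 has 6 classes, so 4 * 6 = 24, so Z/4Z x D_6 (order 48) has exactly 24 irreducible complex representations.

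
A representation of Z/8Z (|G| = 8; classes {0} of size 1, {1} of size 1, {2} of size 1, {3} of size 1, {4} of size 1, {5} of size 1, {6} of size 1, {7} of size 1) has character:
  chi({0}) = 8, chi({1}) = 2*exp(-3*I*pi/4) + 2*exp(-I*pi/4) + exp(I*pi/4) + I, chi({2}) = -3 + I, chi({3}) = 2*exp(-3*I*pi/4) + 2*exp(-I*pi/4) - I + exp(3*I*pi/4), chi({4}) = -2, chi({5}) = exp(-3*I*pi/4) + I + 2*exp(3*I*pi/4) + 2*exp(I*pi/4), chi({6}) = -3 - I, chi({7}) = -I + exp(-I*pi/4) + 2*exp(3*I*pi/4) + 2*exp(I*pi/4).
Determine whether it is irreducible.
Not irreducible (reducible): <chi, chi> = 14 > 1.

Solution. <chi, chi> = (1/|G|) sum_C |C| * |chi(C)|^2 = (1/8)[1*|8|^2 + 1*|2*exp(-3*I*pi/4) + 2*exp(-I*pi/4) + exp(I*pi/4) + I|^2 + 1*|-3 + I|^2 + 1*|2*exp(-3*I*pi/4) + 2*exp(-I*pi/4) - I + exp(3*I*pi/4)|^2 + 1*|-2|^2 + 1*|exp(-3*I*pi/4) + I + 2*exp(3*I*pi/4) + 2*exp(I*pi/4)|^2 + 1*|-3 - I|^2 + 1*|-I + exp(-I*pi/4) + 2*exp(3*I*pi/4) + 2*exp(I*pi/4)|^2]
  = (1/8)[(64) + (6 + 2*exp(-3*I*pi/4) - exp(I*pi/4) + exp(3*I*pi/4) - 2*exp(-I*pi/4)) + (10) + (6 - 2*exp(3*I*pi/4) + exp(-I*pi/4) - exp(-3*I*pi/4) + 2*exp(I*pi/4)) + (4) + (6 - 2*exp(3*I*pi/4) + exp(-I*pi/4) - exp(-3*I*pi/4) + 2*exp(I*pi/4)) + (10) + (6 + 2*exp(-3*I*pi/4) - exp(I*pi/4) + exp(3*I*pi/4) - 2*exp(-I*pi/4))] = 112/8 = 14.
(Exp terms are combined using exp(i*s)*conj(exp(i*t)) = exp(i*(s-t)), and sums of them are collapsed using the identity that for every m > 1 the m distinct m-th roots of unity sum to 0, e.g. 1 + exp(2*I*pi/3) + exp(-2*I*pi/3) = 0.)
A character is irreducible iff <chi, chi> = 1, so this representation is reducible.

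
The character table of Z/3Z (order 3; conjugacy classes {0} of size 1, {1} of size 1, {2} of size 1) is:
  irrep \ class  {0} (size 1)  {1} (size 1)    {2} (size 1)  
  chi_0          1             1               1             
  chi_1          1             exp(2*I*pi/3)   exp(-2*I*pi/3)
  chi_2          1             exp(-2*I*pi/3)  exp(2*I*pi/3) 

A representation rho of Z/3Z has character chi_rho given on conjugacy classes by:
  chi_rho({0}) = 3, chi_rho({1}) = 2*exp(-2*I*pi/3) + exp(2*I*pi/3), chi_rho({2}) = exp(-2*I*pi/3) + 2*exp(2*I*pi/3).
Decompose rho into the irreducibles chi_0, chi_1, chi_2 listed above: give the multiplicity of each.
Multiplicities: chi_0: 0, chi_1: 1, chi_2: 2.

Use <chi_rho, chi> = (1/|G|) sum_C |C| * chi_rho(C) * conj(chi(C)) with |G| = 3 for each irreducible chi in the table:
  <chi_rho, chi_0> = (1/3)[1*(3)*conj(1) + 1*(2*exp(-2*I*pi/3) + exp(2*I*pi/3))*conj(1) + 1*(exp(-2*I*pi/3) + 2*exp(2*I*pi/3))*conj(1)]
      = (1/3)[(3) + (2*exp(-2*I*pi/3) + exp(2*I*pi/3)) + (exp(-2*I*pi/3) + 2*exp(2*I*pi/3))] = 0/3 = 0
  <chi_rho, chi_1> = (1/3)[1*(3)*conj(1) + 1*(2*exp(-2*I*pi/3) + exp(2*I*pi/3))*conj(exp(2*I*pi/3)) + 1*(exp(-2*I*pi/3) + 2*exp(2*I*pi/3))*conj(exp(-2*I*pi/3))]
      = (1/3)[(3) + (1 + 2*exp(2*I*pi/3)) + (1 + 2*exp(-2*I*pi/3))] = 3/3 = 1
  <chi_rho, chi_2> = (1/3)[1*(3)*conj(1) + 1*(2*exp(-2*I*pi/3) + exp(2*I*pi/3))*conj(exp(-2*I*pi/3)) + 1*(exp(-2*I*pi/3) + 2*exp(2*I*pi/3))*conj(exp(2*I*pi/3))]
      = (1/3)[(3) + (2 + exp(-2*I*pi/3)) + (2 + exp(2*I*pi/3))] = 6/3 = 2
(Exp terms are combined using exp(i*s)*conj(exp(i*t)) = exp(i*(s-t)), and sums of them are collapsed using the identity that for every m > 1 the m distinct m-th roots of unity sum to 0, e.g. 1 + exp(2*I*pi/3) + exp(-2*I*pi/3) = 0.)
Dimension check: dim(rho) = sum (mult * dim) = 0*1 + 1*1 + 2*1 = 3 = chi_rho(e) = 3.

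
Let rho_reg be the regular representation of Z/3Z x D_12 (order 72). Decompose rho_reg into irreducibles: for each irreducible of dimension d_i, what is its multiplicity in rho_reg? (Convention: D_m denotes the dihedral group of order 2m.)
Each irreducible V_i of dimension d_i appears with multiplicity d_i, i.e. rho_reg = (direct sum over all irreducibles V_i) d_i V_i. The irreducible dimensions for Z/3Z x D_12 are 1, 1, 1, 1, 1, 1, 1, 1, 1, 1, 1, 1, 2, 2, 2, 2, 2, 2, 2, 2, 2, 2, 2, 2, 2, 2, 2: 12 irreducibles of dimension 1, each with multiplicity 1; 15 irreducibles of dimension 2, each with multiplicity 2. Total dimension 12*1*1 + 15*2*2 = 72 = |G|.

Argument: General theorem: in the regular representation of a finite group G, each irreducible appears with multiplicity equal to its dimension. Check: dim(rho_reg) = sum d_i^2 = 1 + 1 + 1 + 1 + 1 + 1 + 1 + 1 + 1 + 1 + 1 + 1 + 4 + 4 + 4 + 4 + 4 + 4 + 4 + 4 + 4 + 4 + 4 + 4 + 4 + 4 + 4 = 72 = |G|.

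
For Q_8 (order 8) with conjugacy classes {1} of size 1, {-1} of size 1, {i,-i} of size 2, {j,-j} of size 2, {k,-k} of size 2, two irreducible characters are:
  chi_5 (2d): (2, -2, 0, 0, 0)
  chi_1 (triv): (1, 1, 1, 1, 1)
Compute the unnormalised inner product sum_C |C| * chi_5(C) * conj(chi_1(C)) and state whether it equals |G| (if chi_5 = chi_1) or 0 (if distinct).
Sum = 0; so <chi_5, chi_1> = 0 (distinct irreducibles are orthogonal).

Explanation: Compute term by term over conjugacy classes (|C| * chi_5(C) * conj(chi_1(C))):
  1*(2)*conj(1) + 1*(-2)*conj(1) + 2*(0)*conj(1) + 2*(0)*conj(1) + 2*(0)*conj(1)
  = (2) + (-2) + (0) + (0) + (0)
  = 0.
Dividing by |G| = 8 gives 0/8 = 0, matching the row-orthogonality relation <chi_5, chi_1> = [chi_5 = chi_1].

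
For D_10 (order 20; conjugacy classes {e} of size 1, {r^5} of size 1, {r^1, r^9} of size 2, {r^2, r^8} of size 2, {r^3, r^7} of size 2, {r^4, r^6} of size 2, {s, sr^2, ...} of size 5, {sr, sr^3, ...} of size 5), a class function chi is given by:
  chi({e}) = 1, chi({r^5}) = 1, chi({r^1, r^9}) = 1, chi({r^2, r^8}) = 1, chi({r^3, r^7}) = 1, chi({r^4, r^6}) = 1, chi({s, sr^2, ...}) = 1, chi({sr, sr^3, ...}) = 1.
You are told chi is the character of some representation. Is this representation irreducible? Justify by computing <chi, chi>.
Irreducible: <chi, chi> = 1.

Derivation: <chi, chi> = (1/|G|) sum_C |C| * |chi(C)|^2 = (1/20)[1*|1|^2 + 1*|1|^2 + 2*|1|^2 + 2*|1|^2 + 2*|1|^2 + 2*|1|^2 + 5*|1|^2 + 5*|1|^2]
  = (1/20)[(1) + (1) + (2) + (2) + (2) + (2) + (5) + (5)] = 20/20 = 1.
A character is irreducible iff <chi, chi> = 1, so this representation is irreducible.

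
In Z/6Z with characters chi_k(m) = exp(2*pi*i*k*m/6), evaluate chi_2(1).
chi_2(1) = zeta_6^2 = exp(2*I*pi/3)

Solution. chi_2(1) = zeta_6^(2*1) = zeta_6^2. Since zeta_6^6 = 1, this equals zeta_6^2 = exp(2*pi*i*2/6) = exp(2*I*pi/3).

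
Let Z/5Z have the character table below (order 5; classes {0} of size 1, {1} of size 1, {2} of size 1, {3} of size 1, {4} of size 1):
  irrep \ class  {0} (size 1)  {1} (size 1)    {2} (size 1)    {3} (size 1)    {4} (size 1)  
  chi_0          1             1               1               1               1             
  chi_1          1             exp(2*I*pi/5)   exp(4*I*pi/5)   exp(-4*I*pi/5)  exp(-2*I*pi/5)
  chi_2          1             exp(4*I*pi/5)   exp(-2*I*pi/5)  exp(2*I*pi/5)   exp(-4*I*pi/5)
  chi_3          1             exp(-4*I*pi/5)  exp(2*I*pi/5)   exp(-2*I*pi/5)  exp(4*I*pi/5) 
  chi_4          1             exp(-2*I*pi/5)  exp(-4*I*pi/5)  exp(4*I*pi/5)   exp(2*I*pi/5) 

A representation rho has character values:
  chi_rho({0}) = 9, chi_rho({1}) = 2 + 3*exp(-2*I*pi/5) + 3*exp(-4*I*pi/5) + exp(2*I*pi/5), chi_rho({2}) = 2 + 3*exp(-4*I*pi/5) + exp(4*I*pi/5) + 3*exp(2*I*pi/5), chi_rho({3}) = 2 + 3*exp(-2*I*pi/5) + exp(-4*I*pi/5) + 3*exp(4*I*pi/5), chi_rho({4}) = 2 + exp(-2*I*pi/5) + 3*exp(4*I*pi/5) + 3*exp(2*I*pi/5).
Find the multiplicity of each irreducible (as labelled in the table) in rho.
Multiplicities: chi_0: 2, chi_1: 1, chi_2: 0, chi_3: 3, chi_4: 3.

Solution. Use <chi_rho, chi> = (1/|G|) sum_C |C| * chi_rho(C) * conj(chi(C)) with |G| = 5 for each irreducible chi in the table:
  <chi_rho, chi_0> = (1/5)[1*(9)*conj(1) + 1*(2 + 3*exp(-2*I*pi/5) + 3*exp(-4*I*pi/5) + exp(2*I*pi/5))*conj(1) + 1*(2 + 3*exp(-4*I*pi/5) + exp(4*I*pi/5) + 3*exp(2*I*pi/5))*conj(1) + 1*(2 + 3*exp(-2*I*pi/5) + exp(-4*I*pi/5) + 3*exp(4*I*pi/5))*conj(1) + 1*(2 + exp(-2*I*pi/5) + 3*exp(4*I*pi/5) + 3*exp(2*I*pi/5))*conj(1)]
      = (1/5)[(9) + (2 + 3*exp(-2*I*pi/5) + 3*exp(-4*I*pi/5) + exp(2*I*pi/5)) + (2 + 3*exp(-4*I*pi/5) + exp(4*I*pi/5) + 3*exp(2*I*pi/5)) + (2 + 3*exp(-2*I*pi/5) + exp(-4*I*pi/5) + 3*exp(4*I*pi/5)) + (2 + exp(-2*I*pi/5) + 3*exp(4*I*pi/5) + 3*exp(2*I*pi/5))] = 10/5 = 2
  <chi_rho, chi_1> = (1/5)[1*(9)*conj(1) + 1*(2 + 3*exp(-2*I*pi/5) + 3*exp(-4*I*pi/5) + exp(2*I*pi/5))*conj(exp(2*I*pi/5)) + 1*(2 + 3*exp(-4*I*pi/5) + exp(4*I*pi/5) + 3*exp(2*I*pi/5))*conj(exp(4*I*pi/5)) + 1*(2 + 3*exp(-2*I*pi/5) + exp(-4*I*pi/5) + 3*exp(4*I*pi/5))*conj(exp(-4*I*pi/5)) + 1*(2 + exp(-2*I*pi/5) + 3*exp(4*I*pi/5) + 3*exp(2*I*pi/5))*conj(exp(-2*I*pi/5))]
      = (1/5)[(9) + (1 + 2*exp(-2*I*pi/5) + 3*exp(-4*I*pi/5) + 3*exp(4*I*pi/5)) + (1 + 3*exp(-2*I*pi/5) + 2*exp(-4*I*pi/5) + 3*exp(2*I*pi/5)) + (1 + 3*exp(-2*I*pi/5) + 2*exp(4*I*pi/5) + 3*exp(2*I*pi/5)) + (1 + 3*exp(-4*I*pi/5) + 3*exp(4*I*pi/5) + 2*exp(2*I*pi/5))] = 5/5 = 1
  <chi_rho, chi_2> = (1/5)[1*(9)*conj(1) + 1*(2 + 3*exp(-2*I*pi/5) + 3*exp(-4*I*pi/5) + exp(2*I*pi/5))*conj(exp(4*I*pi/5)) + 1*(2 + 3*exp(-4*I*pi/5) + exp(4*I*pi/5) + 3*exp(2*I*pi/5))*conj(exp(-2*I*pi/5)) + 1*(2 + 3*exp(-2*I*pi/5) + exp(-4*I*pi/5) + 3*exp(4*I*pi/5))*conj(exp(2*I*pi/5)) + 1*(2 + exp(-2*I*pi/5) + 3*exp(4*I*pi/5) + 3*exp(2*I*pi/5))*conj(exp(-4*I*pi/5))]
      = (1/5)[(9) + (2*exp(-4*I*pi/5) + exp(-2*I*pi/5) + 3*exp(4*I*pi/5) + 3*exp(2*I*pi/5)) + (3*exp(-2*I*pi/5) + exp(-4*I*pi/5) + 3*exp(4*I*pi/5) + 2*exp(2*I*pi/5)) + (2*exp(-2*I*pi/5) + 3*exp(-4*I*pi/5) + exp(4*I*pi/5) + 3*exp(2*I*pi/5)) + (3*exp(-2*I*pi/5) + 3*exp(-4*I*pi/5) + exp(2*I*pi/5) + 2*exp(4*I*pi/5))] = 0/5 = 0
  <chi_rho, chi_3> = (1/5)[1*(9)*conj(1) + 1*(2 + 3*exp(-2*I*pi/5) + 3*exp(-4*I*pi/5) + exp(2*I*pi/5))*conj(exp(-4*I*pi/5)) + 1*(2 + 3*exp(-4*I*pi/5) + exp(4*I*pi/5) + 3*exp(2*I*pi/5))*conj(exp(2*I*pi/5)) + 1*(2 + 3*exp(-2*I*pi/5) + exp(-4*I*pi/5) + 3*exp(4*I*pi/5))*conj(exp(-2*I*pi/5)) + 1*(2 + exp(-2*I*pi/5) + 3*exp(4*I*pi/5) + 3*exp(2*I*pi/5))*conj(exp(4*I*pi/5))]
      = (1/5)[(9) + (3 + exp(-4*I*pi/5) + 2*exp(4*I*pi/5) + 3*exp(2*I*pi/5)) + (3 + 2*exp(-2*I*pi/5) + exp(2*I*pi/5) + 3*exp(4*I*pi/5)) + (3 + 3*exp(-4*I*pi/5) + exp(-2*I*pi/5) + 2*exp(2*I*pi/5)) + (3 + 3*exp(-2*I*pi/5) + 2*exp(-4*I*pi/5) + exp(4*I*pi/5))] = 15/5 = 3
  <chi_rho, chi_4> = (1/5)[1*(9)*conj(1) + 1*(2 + 3*exp(-2*I*pi/5) + 3*exp(-4*I*pi/5) + exp(2*I*pi/5))*conj(exp(-2*I*pi/5)) + 1*(2 + 3*exp(-4*I*pi/5) + exp(4*I*pi/5) + 3*exp(2*I*pi/5))*conj(exp(-4*I*pi/5)) + 1*(2 + 3*exp(-2*I*pi/5) + exp(-4*I*pi/5) + 3*exp(4*I*pi/5))*conj(exp(4*I*pi/5)) + 1*(2 + exp(-2*I*pi/5) + 3*exp(4*I*pi/5) + 3*exp(2*I*pi/5))*conj(exp(2*I*pi/5))]
      = (1/5)[(9) + (3 + 3*exp(-2*I*pi/5) + exp(4*I*pi/5) + 2*exp(2*I*pi/5)) + (3 + 3*exp(-4*I*pi/5) + exp(-2*I*pi/5) + 2*exp(4*I*pi/5)) + (3 + 2*exp(-4*I*pi/5) + exp(2*I*pi/5) + 3*exp(4*I*pi/5)) + (3 + 2*exp(-2*I*pi/5) + exp(-4*I*pi/5) + 3*exp(2*I*pi/5))] = 15/5 = 3
(Exp terms are combined using exp(i*s)*conj(exp(i*t)) = exp(i*(s-t)), and sums of them are collapsed using the identity that for every m > 1 the m distinct m-th roots of unity sum to 0, e.g. 1 + exp(2*I*pi/3) + exp(-2*I*pi/3) = 0.)
Dimension check: dim(rho) = sum (mult * dim) = 2*1 + 1*1 + 0*1 + 3*1 + 3*1 = 9 = chi_rho(e) = 9.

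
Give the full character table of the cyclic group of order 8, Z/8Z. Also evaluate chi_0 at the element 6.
Character table of Z/8Z (irreps indexed chi_0,...,chi_7 with chi_k(m) = zeta_8^(k*m), zeta_8 = exp(2*pi*i/8)):
  irrep \ class  {0} (size 1)  {1} (size 1)    {2} (size 1)  {3} (size 1)    {4} (size 1)  {5} (size 1)    {6} (size 1)  {7} (size 1)  
  chi_0          1             1               1             1               1             1               1             1             
  chi_1          1             exp(I*pi/4)     I             exp(3*I*pi/4)   -1            exp(-3*I*pi/4)  -I            exp(-I*pi/4)  
  chi_2          1             I               -1            -I              1             I               -1            -I            
  chi_3          1             exp(3*I*pi/4)   -I            exp(I*pi/4)     -1            exp(-I*pi/4)    I             exp(-3*I*pi/4)
  chi_4          1             -1              1             -1              1             -1              1             -1            
  chi_5          1             exp(-3*I*pi/4)  I             exp(-I*pi/4)    -1            exp(I*pi/4)     -I            exp(3*I*pi/4) 
  chi_6          1             -I              -1            I               1             -I              -1            I             
  chi_7          1             exp(-I*pi/4)    -I            exp(-3*I*pi/4)  -1            exp(3*I*pi/4)   I             exp(I*pi/4)   

Spot check: chi_0(6) = zeta_8^(0*6) = zeta_8^0 = 1.

Argument: Z/8Z is abelian, so all 8 irreducible complex representations are 1-dimensional. They are given by chi_k(m) = zeta_8^(k*m) for k = 0,...,7. Row orthogonality: sum_m chi_k(m) conj(chi_l(m)) = 8 * [k = l].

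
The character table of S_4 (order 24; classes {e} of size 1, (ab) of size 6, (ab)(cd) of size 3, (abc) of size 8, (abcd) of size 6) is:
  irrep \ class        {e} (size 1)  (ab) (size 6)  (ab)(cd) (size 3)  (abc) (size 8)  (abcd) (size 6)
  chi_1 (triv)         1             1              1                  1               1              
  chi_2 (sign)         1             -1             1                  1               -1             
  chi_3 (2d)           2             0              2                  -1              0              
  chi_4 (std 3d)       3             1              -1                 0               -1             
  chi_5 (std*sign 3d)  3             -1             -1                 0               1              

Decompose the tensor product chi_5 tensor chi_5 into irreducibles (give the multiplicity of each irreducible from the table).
chi_5 tensor chi_5 = chi_1 + chi_3 + chi_4 + chi_5 (all other irreducibles have multiplicity 0).

Reasoning: The character of a tensor product is the pointwise product (chi_5 * chi_5)(C) = chi_5(C) * chi_5(C):
  {e}: (3)*(3), (ab): (-1)*(-1), (ab)(cd): (-1)*(-1), (abc): (0)*(0), (abcd): (1)*(1)
so (chi_5 * chi_5) takes values
  {e} -> 9, (ab) -> 1, (ab)(cd) -> 1, (abc) -> 0, (abcd) -> 1.
Now take the inner product of this character with each irreducible chi from the table, <chi_5*chi_5, chi> = (1/24) sum_C |C| (chi_5*chi_5)(C) conj(chi(C)):
  <chi_5*chi_5, chi_1> = (1/24)[1*(9)*conj(1) + 6*(1)*conj(1) + 3*(1)*conj(1) + 8*(0)*conj(1) + 6*(1)*conj(1)]
      = (1/24)[(9) + (6) + (3) + (0) + (6)] = 24/24 = 1
  <chi_5*chi_5, chi_2> = (1/24)[1*(9)*conj(1) + 6*(1)*conj(-1) + 3*(1)*conj(1) + 8*(0)*conj(1) + 6*(1)*conj(-1)]
      = (1/24)[(9) + (-6) + (3) + (0) + (-6)] = 0/24 = 0
  <chi_5*chi_5, chi_3> = (1/24)[1*(9)*conj(2) + 6*(1)*conj(0) + 3*(1)*conj(2) + 8*(0)*conj(-1) + 6*(1)*conj(0)]
      = (1/24)[(18) + (0) + (6) + (0) + (0)] = 24/24 = 1
  <chi_5*chi_5, chi_4> = (1/24)[1*(9)*conj(3) + 6*(1)*conj(1) + 3*(1)*conj(-1) + 8*(0)*conj(0) + 6*(1)*conj(-1)]
      = (1/24)[(27) + (6) + (-3) + (0) + (-6)] = 24/24 = 1
  <chi_5*chi_5, chi_5> = (1/24)[1*(9)*conj(3) + 6*(1)*conj(-1) + 3*(1)*conj(-1) + 8*(0)*conj(0) + 6*(1)*conj(1)]
      = (1/24)[(27) + (-6) + (-3) + (0) + (6)] = 24/24 = 1
Hence the multiplicities are chi_1: 1, chi_3: 1, chi_4: 1, chi_5: 1. Dimension check: dim(chi_5)*dim(chi_5) = 3*3 = 9 and sum (mult * dim) = 1*1 + 1*2 + 1*3 + 1*3 = 9.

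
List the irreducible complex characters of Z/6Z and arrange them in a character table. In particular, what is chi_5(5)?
Character table of Z/6Z (irreps indexed chi_0,...,chi_5 with chi_k(m) = zeta_6^(k*m), zeta_6 = exp(2*pi*i/6)):
  irrep \ class  {0} (size 1)  {1} (size 1)    {2} (size 1)    {3} (size 1)  {4} (size 1)    {5} (size 1)  
  chi_0          1             1               1               1             1               1             
  chi_1          1             exp(I*pi/3)     exp(2*I*pi/3)   -1            exp(-2*I*pi/3)  exp(-I*pi/3)  
  chi_2          1             exp(2*I*pi/3)   exp(-2*I*pi/3)  1             exp(2*I*pi/3)   exp(-2*I*pi/3)
  chi_3          1             -1              1               -1            1               -1            
  chi_4          1             exp(-2*I*pi/3)  exp(2*I*pi/3)   1             exp(-2*I*pi/3)  exp(2*I*pi/3) 
  chi_5          1             exp(-I*pi/3)    exp(-2*I*pi/3)  -1            exp(2*I*pi/3)   exp(I*pi/3)   

Spot check: chi_5(5) = zeta_6^(5*5) = zeta_6^25 = exp(I*pi/3).

Working: Z/6Z is abelian, so all 6 irreducible complex representations are 1-dimensional. They are given by chi_k(m) = zeta_6^(k*m) for k = 0,...,5. Row orthogonality: sum_m chi_k(m) conj(chi_l(m)) = 6 * [k = l].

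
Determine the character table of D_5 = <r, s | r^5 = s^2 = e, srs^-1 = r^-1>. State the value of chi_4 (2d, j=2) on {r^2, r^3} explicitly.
Conjugacy classes: {e} of size 1, {r^1, r^4} of size 2, {r^2, r^3} of size 2, {s, sr, ..., sr^4} of size 5.
Character table:
  irrep \ class              {e} (size 1)  {r^1, r^4} (size 2)  {r^2, r^3} (size 2)  {s, sr, ..., sr^4} (size 5)
  chi_1 (triv)               1             1                    1                    1                          
  chi_2 (sign: r->1, s->-1)  1             1                    1                    -1                         
  chi_3 (2d, j=1)            2             -1/2 + sqrt(5)/2     -sqrt(5)/2 - 1/2     0                          
  chi_4 (2d, j=2)            2             -sqrt(5)/2 - 1/2     -1/2 + sqrt(5)/2     0                          

Spot check: chi_4 (2d, j=2) on {r^2, r^3} = -1/2 + sqrt(5)/2.

Argument: D_5 has order 2*5 = 10 with 4 conjugacy classes, hence 4 irreducibles. Sum of squared dims 1 + 1 + 4 + 4 = 10 = |G|. Linear characters come from the abelianisation; the 2-dimensional irreps have character r^k -> 2*cos(2*pi*j*k/5), reflections -> 0.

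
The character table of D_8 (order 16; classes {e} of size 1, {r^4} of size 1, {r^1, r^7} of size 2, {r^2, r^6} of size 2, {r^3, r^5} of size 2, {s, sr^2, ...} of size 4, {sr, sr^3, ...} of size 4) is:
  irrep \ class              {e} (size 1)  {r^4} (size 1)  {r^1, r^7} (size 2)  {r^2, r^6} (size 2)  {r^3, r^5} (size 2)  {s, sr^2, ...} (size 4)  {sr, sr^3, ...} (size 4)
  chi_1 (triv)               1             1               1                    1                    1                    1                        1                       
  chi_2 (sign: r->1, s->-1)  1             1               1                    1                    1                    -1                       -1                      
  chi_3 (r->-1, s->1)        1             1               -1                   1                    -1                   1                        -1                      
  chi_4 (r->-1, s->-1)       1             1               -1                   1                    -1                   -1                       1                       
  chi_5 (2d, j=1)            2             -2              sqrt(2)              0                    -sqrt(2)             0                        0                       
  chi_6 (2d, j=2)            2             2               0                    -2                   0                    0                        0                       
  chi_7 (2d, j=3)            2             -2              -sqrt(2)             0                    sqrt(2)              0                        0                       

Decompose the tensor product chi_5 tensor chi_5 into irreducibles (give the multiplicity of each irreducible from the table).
chi_5 tensor chi_5 = chi_1 + chi_2 + chi_6 (all other irreducibles have multiplicity 0).

Justification: The character of a tensor product is the pointwise product (chi_5 * chi_5)(C) = chi_5(C) * chi_5(C):
  {e}: (2)*(2), {r^4}: (-2)*(-2), {r^1, r^7}: (sqrt(2))*(sqrt(2)), {r^2, r^6}: (0)*(0), {r^3, r^5}: (-sqrt(2))*(-sqrt(2)), {s, sr^2, ...}: (0)*(0), {sr, sr^3, ...}: (0)*(0)
so (chi_5 * chi_5) takes values
  {e} -> 4, {r^4} -> 4, {r^1, r^7} -> 2, {r^2, r^6} -> 0, {r^3, r^5} -> 2, {s, sr^2, ...} -> 0, {sr, sr^3, ...} -> 0.
Now take the inner product of this character with each irreducible chi from the table, <chi_5*chi_5, chi> = (1/16) sum_C |C| (chi_5*chi_5)(C) conj(chi(C)):
  <chi_5*chi_5, chi_1> = (1/16)[1*(4)*conj(1) + 1*(4)*conj(1) + 2*(2)*conj(1) + 2*(0)*conj(1) + 2*(2)*conj(1) + 4*(0)*conj(1) + 4*(0)*conj(1)]
      = (1/16)[(4) + (4) + (4) + (0) + (4) + (0) + (0)] = 16/16 = 1
  <chi_5*chi_5, chi_2> = (1/16)[1*(4)*conj(1) + 1*(4)*conj(1) + 2*(2)*conj(1) + 2*(0)*conj(1) + 2*(2)*conj(1) + 4*(0)*conj(-1) + 4*(0)*conj(-1)]
      = (1/16)[(4) + (4) + (4) + (0) + (4) + (0) + (0)] = 16/16 = 1
  <chi_5*chi_5, chi_3> = (1/16)[1*(4)*conj(1) + 1*(4)*conj(1) + 2*(2)*conj(-1) + 2*(0)*conj(1) + 2*(2)*conj(-1) + 4*(0)*conj(1) + 4*(0)*conj(-1)]
      = (1/16)[(4) + (4) + (-4) + (0) + (-4) + (0) + (0)] = 0/16 = 0
  <chi_5*chi_5, chi_4> = (1/16)[1*(4)*conj(1) + 1*(4)*conj(1) + 2*(2)*conj(-1) + 2*(0)*conj(1) + 2*(2)*conj(-1) + 4*(0)*conj(-1) + 4*(0)*conj(1)]
      = (1/16)[(4) + (4) + (-4) + (0) + (-4) + (0) + (0)] = 0/16 = 0
  <chi_5*chi_5, chi_5> = (1/16)[1*(4)*conj(2) + 1*(4)*conj(-2) + 2*(2)*conj(sqrt(2)) + 2*(0)*conj(0) + 2*(2)*conj(-sqrt(2)) + 4*(0)*conj(0) + 4*(0)*conj(0)]
      = (1/16)[(8) + (-8) + (4*sqrt(2)) + (0) + (-4*sqrt(2)) + (0) + (0)] = 0/16 = 0
  <chi_5*chi_5, chi_6> = (1/16)[1*(4)*conj(2) + 1*(4)*conj(2) + 2*(2)*conj(0) + 2*(0)*conj(-2) + 2*(2)*conj(0) + 4*(0)*conj(0) + 4*(0)*conj(0)]
      = (1/16)[(8) + (8) + (0) + (0) + (0) + (0) + (0)] = 16/16 = 1
  <chi_5*chi_5, chi_7> = (1/16)[1*(4)*conj(2) + 1*(4)*conj(-2) + 2*(2)*conj(-sqrt(2)) + 2*(0)*conj(0) + 2*(2)*conj(sqrt(2)) + 4*(0)*conj(0) + 4*(0)*conj(0)]
      = (1/16)[(8) + (-8) + (-4*sqrt(2)) + (0) + (4*sqrt(2)) + (0) + (0)] = 0/16 = 0
Hence the multiplicities are chi_1: 1, chi_2: 1, chi_6: 1. Dimension check: dim(chi_5)*dim(chi_5) = 2*2 = 4 and sum (mult * dim) = 1*1 + 1*1 + 1*2 = 4.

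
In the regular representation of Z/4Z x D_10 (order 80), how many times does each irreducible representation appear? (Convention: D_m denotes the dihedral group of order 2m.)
Each irreducible V_i of dimension d_i appears with multiplicity d_i, i.e. rho_reg = (direct sum over all irreducibles V_i) d_i V_i. The irreducible dimensions for Z/4Z x D_10 are 1, 1, 1, 1, 1, 1, 1, 1, 1, 1, 1, 1, 1, 1, 1, 1, 2, 2, 2, 2, 2, 2, 2, 2, 2, 2, 2, 2, 2, 2, 2, 2: 16 irreducibles of dimension 1, each with multiplicity 1; 16 irreducibles of dimension 2, each with multiplicity 2. Total dimension 16*1*1 + 16*2*2 = 80 = |G|.

Justification: General theorem: in the regular representation of a finite group G, each irreducible appears with multiplicity equal to its dimension. Check: dim(rho_reg) = sum d_i^2 = 1 + 1 + 1 + 1 + 1 + 1 + 1 + 1 + 1 + 1 + 1 + 1 + 1 + 1 + 1 + 1 + 4 + 4 + 4 + 4 + 4 + 4 + 4 + 4 + 4 + 4 + 4 + 4 + 4 + 4 + 4 + 4 = 80 = |G|.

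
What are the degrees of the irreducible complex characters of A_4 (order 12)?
Dimensions: 1, 1, 1, 3

Working: There are 4 irreducibles (= number of conjugacy classes). Their dimensions d_i satisfy sum d_i^2 = |G| = 12: 1 + 1 + 1 + 9 = 12.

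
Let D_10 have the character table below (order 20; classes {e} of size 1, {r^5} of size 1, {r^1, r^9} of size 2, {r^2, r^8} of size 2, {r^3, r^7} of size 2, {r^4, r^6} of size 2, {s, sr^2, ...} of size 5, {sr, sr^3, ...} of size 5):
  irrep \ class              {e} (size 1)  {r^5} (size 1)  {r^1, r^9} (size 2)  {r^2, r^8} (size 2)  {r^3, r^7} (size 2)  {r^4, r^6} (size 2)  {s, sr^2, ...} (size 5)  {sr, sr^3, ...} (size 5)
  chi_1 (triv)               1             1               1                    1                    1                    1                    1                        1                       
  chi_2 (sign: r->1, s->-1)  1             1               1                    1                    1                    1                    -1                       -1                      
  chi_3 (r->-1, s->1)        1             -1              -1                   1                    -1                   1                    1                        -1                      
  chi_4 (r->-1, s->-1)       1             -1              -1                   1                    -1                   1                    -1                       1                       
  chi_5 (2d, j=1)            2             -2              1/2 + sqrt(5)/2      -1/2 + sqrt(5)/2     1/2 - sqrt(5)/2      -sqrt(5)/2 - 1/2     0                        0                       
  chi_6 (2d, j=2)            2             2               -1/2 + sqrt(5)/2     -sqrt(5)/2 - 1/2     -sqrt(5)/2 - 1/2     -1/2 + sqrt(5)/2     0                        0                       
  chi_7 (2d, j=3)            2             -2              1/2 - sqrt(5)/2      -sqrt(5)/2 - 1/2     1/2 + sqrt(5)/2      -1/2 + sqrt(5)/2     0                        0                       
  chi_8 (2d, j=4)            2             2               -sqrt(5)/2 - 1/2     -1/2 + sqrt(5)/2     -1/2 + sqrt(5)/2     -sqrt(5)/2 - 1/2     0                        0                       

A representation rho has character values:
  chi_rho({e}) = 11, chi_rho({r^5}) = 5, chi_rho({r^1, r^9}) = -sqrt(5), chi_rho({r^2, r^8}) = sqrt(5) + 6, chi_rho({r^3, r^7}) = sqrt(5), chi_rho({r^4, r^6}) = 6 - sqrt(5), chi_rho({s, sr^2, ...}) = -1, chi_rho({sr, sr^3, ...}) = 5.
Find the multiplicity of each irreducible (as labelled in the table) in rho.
Multiplicities: chi_1: 3, chi_2: 1, chi_3: 0, chi_4: 3, chi_5: 0, chi_6: 0, chi_7: 0, chi_8: 2.

Justification: Use <chi_rho, chi> = (1/|G|) sum_C |C| * chi_rho(C) * conj(chi(C)) with |G| = 20 for each irreducible chi in the table:
  <chi_rho, chi_1> = (1/20)[1*(11)*conj(1) + 1*(5)*conj(1) + 2*(-sqrt(5))*conj(1) + 2*(sqrt(5) + 6)*conj(1) + 2*(sqrt(5))*conj(1) + 2*(6 - sqrt(5))*conj(1) + 5*(-1)*conj(1) + 5*(5)*conj(1)]
      = (1/20)[(11) + (5) + (-2*sqrt(5)) + (2*sqrt(5) + 12) + (2*sqrt(5)) + (12 - 2*sqrt(5)) + (-5) + (25)] = 60/20 = 3
  <chi_rho, chi_2> = (1/20)[1*(11)*conj(1) + 1*(5)*conj(1) + 2*(-sqrt(5))*conj(1) + 2*(sqrt(5) + 6)*conj(1) + 2*(sqrt(5))*conj(1) + 2*(6 - sqrt(5))*conj(1) + 5*(-1)*conj(-1) + 5*(5)*conj(-1)]
      = (1/20)[(11) + (5) + (-2*sqrt(5)) + (2*sqrt(5) + 12) + (2*sqrt(5)) + (12 - 2*sqrt(5)) + (5) + (-25)] = 20/20 = 1
  <chi_rho, chi_3> = (1/20)[1*(11)*conj(1) + 1*(5)*conj(-1) + 2*(-sqrt(5))*conj(-1) + 2*(sqrt(5) + 6)*conj(1) + 2*(sqrt(5))*conj(-1) + 2*(6 - sqrt(5))*conj(1) + 5*(-1)*conj(1) + 5*(5)*conj(-1)]
      = (1/20)[(11) + (-5) + (2*sqrt(5)) + (2*sqrt(5) + 12) + (-2*sqrt(5)) + (12 - 2*sqrt(5)) + (-5) + (-25)] = 0/20 = 0
  <chi_rho, chi_4> = (1/20)[1*(11)*conj(1) + 1*(5)*conj(-1) + 2*(-sqrt(5))*conj(-1) + 2*(sqrt(5) + 6)*conj(1) + 2*(sqrt(5))*conj(-1) + 2*(6 - sqrt(5))*conj(1) + 5*(-1)*conj(-1) + 5*(5)*conj(1)]
      = (1/20)[(11) + (-5) + (2*sqrt(5)) + (2*sqrt(5) + 12) + (-2*sqrt(5)) + (12 - 2*sqrt(5)) + (5) + (25)] = 60/20 = 3
  <chi_rho, chi_5> = (1/20)[1*(11)*conj(2) + 1*(5)*conj(-2) + 2*(-sqrt(5))*conj(1/2 + sqrt(5)/2) + 2*(sqrt(5) + 6)*conj(-1/2 + sqrt(5)/2) + 2*(sqrt(5))*conj(1/2 - sqrt(5)/2) + 2*(6 - sqrt(5))*conj(-sqrt(5)/2 - 1/2) + 5*(-1)*conj(0) + 5*(5)*conj(0)]
      = (1/20)[(22) + (-10) + (-5 - sqrt(5)) + (-1 + 5*sqrt(5)) + (-5 + sqrt(5)) + (-5*sqrt(5) - 1) + (0) + (0)] = 0/20 = 0
  <chi_rho, chi_6> = (1/20)[1*(11)*conj(2) + 1*(5)*conj(2) + 2*(-sqrt(5))*conj(-1/2 + sqrt(5)/2) + 2*(sqrt(5) + 6)*conj(-sqrt(5)/2 - 1/2) + 2*(sqrt(5))*conj(-sqrt(5)/2 - 1/2) + 2*(6 - sqrt(5))*conj(-1/2 + sqrt(5)/2) + 5*(-1)*conj(0) + 5*(5)*conj(0)]
      = (1/20)[(22) + (10) + (-5 + sqrt(5)) + (-7*sqrt(5) - 11) + (-5 - sqrt(5)) + (-11 + 7*sqrt(5)) + (0) + (0)] = 0/20 = 0
  <chi_rho, chi_7> = (1/20)[1*(11)*conj(2) + 1*(5)*conj(-2) + 2*(-sqrt(5))*conj(1/2 - sqrt(5)/2) + 2*(sqrt(5) + 6)*conj(-sqrt(5)/2 - 1/2) + 2*(sqrt(5))*conj(1/2 + sqrt(5)/2) + 2*(6 - sqrt(5))*conj(-1/2 + sqrt(5)/2) + 5*(-1)*conj(0) + 5*(5)*conj(0)]
      = (1/20)[(22) + (-10) + (5 - sqrt(5)) + (-7*sqrt(5) - 11) + (sqrt(5) + 5) + (-11 + 7*sqrt(5)) + (0) + (0)] = 0/20 = 0
  <chi_rho, chi_8> = (1/20)[1*(11)*conj(2) + 1*(5)*conj(2) + 2*(-sqrt(5))*conj(-sqrt(5)/2 - 1/2) + 2*(sqrt(5) + 6)*conj(-1/2 + sqrt(5)/2) + 2*(sqrt(5))*conj(-1/2 + sqrt(5)/2) + 2*(6 - sqrt(5))*conj(-sqrt(5)/2 - 1/2) + 5*(-1)*conj(0) + 5*(5)*conj(0)]
      = (1/20)[(22) + (10) + (sqrt(5) + 5) + (-1 + 5*sqrt(5)) + (5 - sqrt(5)) + (-5*sqrt(5) - 1) + (0) + (0)] = 40/20 = 2
Dimension check: dim(rho) = sum (mult * dim) = 3*1 + 1*1 + 0*1 + 3*1 + 0*2 + 0*2 + 0*2 + 2*2 = 11 = chi_rho(e) = 11.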